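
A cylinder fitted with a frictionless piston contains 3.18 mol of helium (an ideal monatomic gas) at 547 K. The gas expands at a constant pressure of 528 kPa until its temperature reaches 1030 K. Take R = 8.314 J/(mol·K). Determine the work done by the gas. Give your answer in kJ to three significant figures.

Isobaric: W = P ΔV = nR ΔT.
W = (3.18)(8.314)(1030 − 547) = 12770 J.

W ≈ 12.8 kJ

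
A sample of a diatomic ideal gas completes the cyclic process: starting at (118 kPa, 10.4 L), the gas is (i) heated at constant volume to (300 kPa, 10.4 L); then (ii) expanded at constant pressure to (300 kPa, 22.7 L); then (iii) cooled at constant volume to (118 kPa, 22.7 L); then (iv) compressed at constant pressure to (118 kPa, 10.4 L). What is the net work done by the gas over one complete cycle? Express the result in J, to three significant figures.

Constant-volume legs do no work.
W(ii) = (300)(22.7 − 10.4) = 3690 J; W(iv) = (118)(10.4 − 22.7) = -1451 J.
W_net = 3690 − 1451 = 2239 J (the clockwise enclosed area).

W_net ≈ 2240 J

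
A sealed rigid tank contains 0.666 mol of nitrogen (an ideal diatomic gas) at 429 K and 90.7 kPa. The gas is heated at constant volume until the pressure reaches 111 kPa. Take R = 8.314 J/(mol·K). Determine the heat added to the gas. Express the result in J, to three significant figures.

Constant volume ⇒ W = 0, so Q = ΔU = nCᵥΔT with Cᵥ = 5R/2 = 20.79 J/(mol·K).
At constant V, T₂/T₁ = P₂/P₁ ⇒ ΔT = T₁(P₂/P₁ − 1) = 429·(111/90.7 − 1) = 96.02 K.
ΔU = (0.666)(20.79)(96.02) = 1329 J.

Q ≈ 1330 J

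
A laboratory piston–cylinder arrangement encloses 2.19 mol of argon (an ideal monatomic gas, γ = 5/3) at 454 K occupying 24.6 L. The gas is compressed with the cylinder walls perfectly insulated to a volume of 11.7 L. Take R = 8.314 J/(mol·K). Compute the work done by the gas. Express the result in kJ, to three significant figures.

Adiabatic: TV^(γ−1) = const with γ = 5/3.
T₂ = T₁ (V₁/V₂)^(γ−1) = 454 × (24.6/11.7)^0.667 = 454 × 1.641 = 745.1 K.
W_by = nCᵥ(T₁ − T₂) = (2.19)(12.47)(454 − 745.1) = -7951 J.

W ≈ -7.95 kJ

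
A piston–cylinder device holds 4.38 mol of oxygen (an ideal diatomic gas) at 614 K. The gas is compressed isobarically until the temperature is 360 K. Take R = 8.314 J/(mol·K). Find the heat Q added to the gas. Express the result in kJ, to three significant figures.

Isobaric: W = nRΔT = (4.38)(8.314)(-254) = -9249 J.
ΔU = nCᵥΔT with Cᵥ = 5R/2: ΔU = (4.38)(20.79)(-254) = -23124 J.
Q = ΔU + W = -23124 − 9249 = -32373 J.

Q ≈ -32.4 kJ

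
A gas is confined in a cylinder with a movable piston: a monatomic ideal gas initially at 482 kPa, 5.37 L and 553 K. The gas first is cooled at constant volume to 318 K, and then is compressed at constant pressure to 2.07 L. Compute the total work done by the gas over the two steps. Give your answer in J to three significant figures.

Step 1 (isochoric): W = 0 (constant volume).
After step 1: P = 277.2 kPa (V unchanged).
Step 2 (isobaric): W = PΔV = (277.2 kPa)(2.07 − 5.37 L) = -914.7 J.
W_total = 0 − 914.7 = -914.7 J.

W_total ≈ -915 J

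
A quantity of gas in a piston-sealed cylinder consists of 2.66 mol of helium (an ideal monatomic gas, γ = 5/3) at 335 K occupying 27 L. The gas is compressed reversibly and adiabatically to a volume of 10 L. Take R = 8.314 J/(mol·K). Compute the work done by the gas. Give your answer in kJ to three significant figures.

W ≈ -10.4 kJ

Adiabatic: TV^(γ−1) = const with γ = 5/3.
T₂ = T₁ (V₁/V₂)^(γ−1) = 335 × (27/10)^0.667 = 335 × 1.939 = 649.6 K.
W_by = nCᵥ(T₁ − T₂) = (2.66)(12.47)(335 − 649.6) = -10435 J.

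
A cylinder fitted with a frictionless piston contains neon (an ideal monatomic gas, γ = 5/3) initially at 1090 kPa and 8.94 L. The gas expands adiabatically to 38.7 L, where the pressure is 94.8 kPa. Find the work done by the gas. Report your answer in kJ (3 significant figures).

W ≈ 9.11 kJ

Adiabatic: W = (P₁V₁ − P₂V₂)/(γ − 1) with γ = 5/3.
P₁V₁ = 9745 J, P₂V₂ = 3669 J.
W = (9745 − 3669) / 0.6667 = 9114 J.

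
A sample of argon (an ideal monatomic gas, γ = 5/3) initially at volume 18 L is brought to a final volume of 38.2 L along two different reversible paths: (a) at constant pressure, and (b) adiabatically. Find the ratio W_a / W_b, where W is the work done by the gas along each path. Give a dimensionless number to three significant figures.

Path (a) isobaric: W = P₁(V₂ − V₁) → W_a/(P₁V₁) = 1.122.
Path (b) adiabatic: W = P₁V₁(1 − (V₁/V₂)^(γ−1))/(γ−1) → W_b/(P₁V₁) = 0.5917.
W_a / W_b = 1.122 / 0.5917 = 1.897.

W_a / W_b ≈ 1.90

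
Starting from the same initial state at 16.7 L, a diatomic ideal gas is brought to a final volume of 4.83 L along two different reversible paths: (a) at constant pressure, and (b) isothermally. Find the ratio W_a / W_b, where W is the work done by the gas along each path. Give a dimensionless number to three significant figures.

W_a / W_b ≈ 0.573

Path (a) isobaric: W = P₁(V₂ − V₁) → W_a/(P₁V₁) = -0.7108.
Path (b) isothermal: W = P₁V₁ ln(V₂/V₁) → W_b/(P₁V₁) = -1.241.
W_a / W_b = -0.7108 / -1.241 = 0.5729.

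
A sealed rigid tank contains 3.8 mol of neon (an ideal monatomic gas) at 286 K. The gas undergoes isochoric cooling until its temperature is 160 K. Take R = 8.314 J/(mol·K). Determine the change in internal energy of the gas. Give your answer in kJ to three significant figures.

ΔU ≈ -5.97 kJ

Constant volume ⇒ W = 0, so Q = ΔU = nCᵥΔT with Cᵥ = 3R/2 = 12.47 J/(mol·K).
ΔU = (3.8)(12.47)(160 − 286) = -5971 J.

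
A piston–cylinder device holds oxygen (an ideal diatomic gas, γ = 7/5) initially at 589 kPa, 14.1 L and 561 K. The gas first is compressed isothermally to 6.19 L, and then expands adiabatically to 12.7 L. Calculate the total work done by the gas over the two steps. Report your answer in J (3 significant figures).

Step 1 (isothermal): W = P₁V₁ ln(V₂/V₁) = (8305) ln(6.19/14.1) = -6837 J.
After step 1: P = 1342 kPa, V = 6.19 L, T = 561 K.
Step 2 (adiabatic): W = (P₁V₁ − P₂V₂)/(γ−1) = (8305 − 6230)/0.4 = 5187 J.
W_total = -6837 + 5187 = -1650 J.

W_total ≈ -1650 J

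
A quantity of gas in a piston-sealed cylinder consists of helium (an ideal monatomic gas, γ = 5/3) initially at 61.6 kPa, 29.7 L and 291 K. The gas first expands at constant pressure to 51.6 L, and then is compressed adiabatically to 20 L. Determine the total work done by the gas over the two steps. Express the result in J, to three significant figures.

W_total ≈ -2850 J

Step 1 (isobaric): W = PΔV = (61.6 kPa)(51.6 − 29.7 L) = 1349 J.
After step 1: P = 61.6 kPa, V = 51.6 L, T = 505.6 K.
Step 2 (adiabatic): W = (P₁V₁ − P₂V₂)/(γ−1) = (3179 − 5979)/0.667 = -4201 J.
W_total = 1349 − 4201 = -2852 J.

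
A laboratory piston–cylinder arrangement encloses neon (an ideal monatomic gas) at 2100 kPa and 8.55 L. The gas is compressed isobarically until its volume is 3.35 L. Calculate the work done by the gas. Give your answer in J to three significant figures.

W ≈ -10900 J

Isobaric: W = P ΔV.
W = (2100 kPa)(3.35 − 8.55 L) = (2100)(-5.2) = -10920 J.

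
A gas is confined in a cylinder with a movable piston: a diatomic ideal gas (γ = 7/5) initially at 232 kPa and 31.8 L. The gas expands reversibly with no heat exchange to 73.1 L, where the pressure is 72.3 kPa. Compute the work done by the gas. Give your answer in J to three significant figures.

W ≈ 5230 J

Adiabatic: W = (P₁V₁ − P₂V₂)/(γ − 1) with γ = 7/5.
P₁V₁ = 7378 J, P₂V₂ = 5285 J.
W = (7378 − 5285) / 0.4 = 5231 J.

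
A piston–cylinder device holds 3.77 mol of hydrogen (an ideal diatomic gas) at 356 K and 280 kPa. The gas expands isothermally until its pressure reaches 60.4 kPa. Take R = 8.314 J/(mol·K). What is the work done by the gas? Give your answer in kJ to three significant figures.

W ≈ 17.1 kJ

Isothermal process: W = nRT ln(V₂/V₁) = nRT ln(P₁/P₂).
W = (3.77)(8.314)(356) × ln(280/60.4)
  = 11158 × ln(4.636) = 11158 × 1.534
W_by_gas = 17115 J.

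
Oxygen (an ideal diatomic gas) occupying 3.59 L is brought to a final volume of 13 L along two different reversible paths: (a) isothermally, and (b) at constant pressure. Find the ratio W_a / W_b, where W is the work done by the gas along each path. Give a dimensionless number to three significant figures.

Path (a) isothermal: W = P₁V₁ ln(V₂/V₁) → W_a/(P₁V₁) = 1.287.
Path (b) isobaric: W = P₁(V₂ − V₁) → W_b/(P₁V₁) = 2.621.
W_a / W_b = 1.287 / 2.621 = 0.4909.

W_a / W_b ≈ 0.491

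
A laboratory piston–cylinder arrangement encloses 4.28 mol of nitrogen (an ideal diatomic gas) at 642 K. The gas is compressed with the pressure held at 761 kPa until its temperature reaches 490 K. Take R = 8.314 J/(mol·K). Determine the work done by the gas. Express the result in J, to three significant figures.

Isobaric: W = P ΔV = nR ΔT.
W = (4.28)(8.314)(490 − 642) = -5409 J.

W ≈ -5410 J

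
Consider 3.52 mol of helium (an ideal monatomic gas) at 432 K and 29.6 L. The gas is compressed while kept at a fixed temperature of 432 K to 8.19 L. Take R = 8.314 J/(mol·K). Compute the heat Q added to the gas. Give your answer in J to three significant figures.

Isothermal ⇒ ΔU = 0, so Q = W = nRT ln(V₂/V₁).
Q = (3.52)(8.314)(432) ln(8.19/29.6) = 12643 × -1.285 = -16244 J.

Q ≈ -16200 J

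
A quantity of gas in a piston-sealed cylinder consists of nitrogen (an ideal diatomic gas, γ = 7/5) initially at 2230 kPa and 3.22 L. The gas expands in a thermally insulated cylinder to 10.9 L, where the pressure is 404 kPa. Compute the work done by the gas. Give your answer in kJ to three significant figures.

W ≈ 6.94 kJ

Adiabatic: W = (P₁V₁ − P₂V₂)/(γ − 1) with γ = 7/5.
P₁V₁ = 7181 J, P₂V₂ = 4404 J.
W = (7181 − 4404) / 0.4 = 6943 J.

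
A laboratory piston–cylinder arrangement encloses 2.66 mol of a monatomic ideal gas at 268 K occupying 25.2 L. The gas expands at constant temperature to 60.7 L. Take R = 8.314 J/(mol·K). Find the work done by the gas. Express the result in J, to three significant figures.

W ≈ 5210 J

Isothermal: W = nRT ln(V₂/V₁).
W = (2.66)(8.314)(268) × ln(60.7/25.2)
  = 5927 × 0.8791
W_by_gas = 5210 J.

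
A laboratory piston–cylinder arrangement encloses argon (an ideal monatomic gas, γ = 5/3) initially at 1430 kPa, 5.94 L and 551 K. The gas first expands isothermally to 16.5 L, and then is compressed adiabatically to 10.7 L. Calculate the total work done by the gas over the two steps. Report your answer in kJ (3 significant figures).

W_total ≈ 4.41 kJ

Step 1 (isothermal): W = P₁V₁ ln(V₂/V₁) = (8494) ln(16.5/5.94) = 8678 J.
After step 1: P = 514.8 kPa, V = 16.5 L, T = 551 K.
Step 2 (adiabatic): W = (P₁V₁ − P₂V₂)/(γ−1) = (8494 − 11338)/0.667 = -4265 J.
W_total = 8678 − 4265 = 4413 J.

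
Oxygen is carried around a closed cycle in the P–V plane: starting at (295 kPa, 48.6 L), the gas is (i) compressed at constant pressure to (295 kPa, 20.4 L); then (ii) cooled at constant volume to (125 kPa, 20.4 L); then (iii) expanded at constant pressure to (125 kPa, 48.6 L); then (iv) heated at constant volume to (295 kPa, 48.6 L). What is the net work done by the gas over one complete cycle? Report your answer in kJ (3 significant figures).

Constant-volume legs do no work.
W(i) = (295)(20.4 − 48.6) = -8319 J; W(iii) = (125)(48.6 − 20.4) = 3525 J.
W_net = -8319 + 3525 = -4794 J (the counter-clockwise enclosed area).

W_net ≈ -4.79 kJ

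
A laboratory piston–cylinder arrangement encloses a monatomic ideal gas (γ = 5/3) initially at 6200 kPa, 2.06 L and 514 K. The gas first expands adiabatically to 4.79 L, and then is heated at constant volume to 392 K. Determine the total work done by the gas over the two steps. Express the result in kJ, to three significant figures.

Step 1 (adiabatic): W = (P₁V₁ − P₂V₂)/(γ−1) = (12772 − 7277)/0.667 = 8243 J.
Step 2 (isochoric): W = 0 (constant volume).
W_total = 8243 + 0 = 8243 J.

W_total ≈ 8.24 kJ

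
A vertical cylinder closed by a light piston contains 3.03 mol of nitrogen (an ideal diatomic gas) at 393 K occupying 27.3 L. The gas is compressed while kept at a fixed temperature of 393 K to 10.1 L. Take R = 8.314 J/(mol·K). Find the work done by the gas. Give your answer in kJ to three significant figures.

Isothermal: W = nRT ln(V₂/V₁).
W = (3.03)(8.314)(393) × ln(10.1/27.3)
  = 9900 × -0.9944
W_by_gas = -9844 J.

W ≈ -9.84 kJ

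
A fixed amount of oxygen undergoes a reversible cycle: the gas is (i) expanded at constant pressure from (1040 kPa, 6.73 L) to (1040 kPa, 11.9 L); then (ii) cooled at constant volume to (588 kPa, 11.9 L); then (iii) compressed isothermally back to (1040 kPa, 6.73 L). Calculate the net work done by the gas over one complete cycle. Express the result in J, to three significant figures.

Leg (i): W = PΔV = (1040)(11.9 − 6.73) = 5377 J.
Leg (ii): W = 0.
Leg (iii): W = PᵢVᵢ ln(V_f/Vᵢ) = (6997) ln(6.73/11.9) = -3988 J.
W_net = 5377 − 3988 = 1389 J.

W_net ≈ 1390 J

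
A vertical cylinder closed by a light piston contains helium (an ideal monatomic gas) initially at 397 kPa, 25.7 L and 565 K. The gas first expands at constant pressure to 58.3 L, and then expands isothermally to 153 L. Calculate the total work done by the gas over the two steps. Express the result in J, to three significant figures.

Step 1 (isobaric): W = PΔV = (397 kPa)(58.3 − 25.7 L) = 12942 J.
After step 1: P = 397 kPa, V = 58.3 L, T = 1282 K.
Step 2 (isothermal): W = P₁V₁ ln(V₂/V₁) = (23145) ln(153/58.3) = 22331 J.
W_total = 12942 + 22331 = 35273 J.

W_total ≈ 35300 J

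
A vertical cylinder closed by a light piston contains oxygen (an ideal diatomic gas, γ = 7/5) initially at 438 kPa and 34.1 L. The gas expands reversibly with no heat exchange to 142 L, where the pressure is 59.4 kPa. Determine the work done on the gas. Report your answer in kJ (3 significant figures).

Adiabatic: W = (P₁V₁ − P₂V₂)/(γ − 1) with γ = 7/5.
P₁V₁ = 14936 J, P₂V₂ = 8435 J.
W = (14936 − 8435) / 0.4 = 16253 J.
Work on gas = −W_by = -16253 J.

W ≈ -16.3 kJ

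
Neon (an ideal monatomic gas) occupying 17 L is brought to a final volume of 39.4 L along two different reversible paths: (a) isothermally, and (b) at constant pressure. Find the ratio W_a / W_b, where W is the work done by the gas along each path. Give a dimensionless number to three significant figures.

Path (a) isothermal: W = P₁V₁ ln(V₂/V₁) → W_a/(P₁V₁) = 0.8406.
Path (b) isobaric: W = P₁(V₂ − V₁) → W_b/(P₁V₁) = 1.318.
W_a / W_b = 0.8406 / 1.318 = 0.6379.

W_a / W_b ≈ 0.638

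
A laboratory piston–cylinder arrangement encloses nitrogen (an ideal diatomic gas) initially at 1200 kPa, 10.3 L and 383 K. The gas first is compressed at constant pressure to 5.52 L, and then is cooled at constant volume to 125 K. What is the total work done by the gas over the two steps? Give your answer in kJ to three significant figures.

Step 1 (isobaric): W = PΔV = (1200 kPa)(5.52 − 10.3 L) = -5736 J.
Step 2 (isochoric): W = 0 (constant volume).
W_total = -5736 + 0 = -5736 J.

W_total ≈ -5.74 kJ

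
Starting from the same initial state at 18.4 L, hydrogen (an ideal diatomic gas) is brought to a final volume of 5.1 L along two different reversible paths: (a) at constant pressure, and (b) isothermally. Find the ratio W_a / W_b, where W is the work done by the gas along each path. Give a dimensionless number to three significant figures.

W_a / W_b ≈ 0.563

Path (a) isobaric: W = P₁(V₂ − V₁) → W_a/(P₁V₁) = -0.7228.
Path (b) isothermal: W = P₁V₁ ln(V₂/V₁) → W_b/(P₁V₁) = -1.283.
W_a / W_b = -0.7228 / -1.283 = 0.5633.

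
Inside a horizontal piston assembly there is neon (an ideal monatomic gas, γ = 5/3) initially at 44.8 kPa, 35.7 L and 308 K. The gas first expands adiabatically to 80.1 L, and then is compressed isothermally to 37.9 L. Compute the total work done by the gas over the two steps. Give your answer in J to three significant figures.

W_total ≈ 301 J

Step 1 (adiabatic): W = (P₁V₁ − P₂V₂)/(γ−1) = (1599 − 933.2)/0.667 = 999.3 J.
After step 1: P = 11.65 kPa, V = 80.1 L, T = 179.7 K.
Step 2 (isothermal): W = P₁V₁ ln(V₂/V₁) = (933.2) ln(37.9/80.1) = -698.3 J.
W_total = 999.3 − 698.3 = 300.9 J.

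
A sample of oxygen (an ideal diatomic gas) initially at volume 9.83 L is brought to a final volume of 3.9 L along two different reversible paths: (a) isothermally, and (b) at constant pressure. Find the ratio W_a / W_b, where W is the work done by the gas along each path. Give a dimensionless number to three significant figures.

W_a / W_b ≈ 1.53

Path (a) isothermal: W = P₁V₁ ln(V₂/V₁) → W_a/(P₁V₁) = -0.9245.
Path (b) isobaric: W = P₁(V₂ − V₁) → W_b/(P₁V₁) = -0.6033.
W_a / W_b = -0.9245 / -0.6033 = 1.532.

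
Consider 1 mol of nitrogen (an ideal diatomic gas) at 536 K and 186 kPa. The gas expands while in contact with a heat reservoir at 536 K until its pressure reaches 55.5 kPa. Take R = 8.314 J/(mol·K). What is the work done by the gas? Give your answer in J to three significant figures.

Isothermal process: W = nRT ln(V₂/V₁) = nRT ln(P₁/P₂).
W = (1)(8.314)(536) × ln(186/55.5)
  = 4456 × ln(3.351) = 4456 × 1.209
W_by_gas = 5389 J.

W ≈ 5390 J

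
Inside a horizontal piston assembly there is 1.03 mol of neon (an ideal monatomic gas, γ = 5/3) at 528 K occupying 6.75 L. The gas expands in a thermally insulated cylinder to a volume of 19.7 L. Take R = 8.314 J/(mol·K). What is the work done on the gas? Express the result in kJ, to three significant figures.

Adiabatic: TV^(γ−1) = const with γ = 5/3.
T₂ = T₁ (V₁/V₂)^(γ−1) = 528 × (6.75/19.7)^0.667 = 528 × 0.4897 = 258.5 K.
W_by = nCᵥ(T₁ − T₂) = (1.03)(12.47)(528 − 258.5) = 3461 J.
Work on gas = −W_by = -3461 J.

W ≈ -3.46 kJ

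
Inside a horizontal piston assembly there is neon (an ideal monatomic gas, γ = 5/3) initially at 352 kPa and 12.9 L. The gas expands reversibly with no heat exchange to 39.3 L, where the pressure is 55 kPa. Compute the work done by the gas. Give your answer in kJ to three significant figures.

Adiabatic: W = (P₁V₁ − P₂V₂)/(γ − 1) with γ = 5/3.
P₁V₁ = 4541 J, P₂V₂ = 2162 J.
W = (4541 − 2162) / 0.6667 = 3569 J.

W ≈ 3.57 kJ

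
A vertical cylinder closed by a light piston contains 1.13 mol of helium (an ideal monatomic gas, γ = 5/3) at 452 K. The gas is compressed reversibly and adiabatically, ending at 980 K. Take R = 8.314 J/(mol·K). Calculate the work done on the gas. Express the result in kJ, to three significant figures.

Adiabatic ⇒ Q = 0, so W_by = −ΔU = nCᵥ(T₁ − T₂).
Cᵥ = 3R/2 = 12.47 J/(mol·K).
W = (1.13)(12.47)(452 − 980) = -7441 J.
Work on gas = −W_by = 7441 J.

W ≈ 7.44 kJ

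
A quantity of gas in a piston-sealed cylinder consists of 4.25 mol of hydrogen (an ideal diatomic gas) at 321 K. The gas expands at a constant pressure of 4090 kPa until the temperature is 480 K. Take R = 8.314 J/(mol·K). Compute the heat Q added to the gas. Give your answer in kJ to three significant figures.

Q ≈ 19.7 kJ

Isobaric: W = nRΔT = (4.25)(8.314)(159) = 5618 J.
ΔU = nCᵥΔT with Cᵥ = 5R/2: ΔU = (4.25)(20.79)(159) = 14045 J.
Q = ΔU + W = 14045 + 5618 = 19664 J.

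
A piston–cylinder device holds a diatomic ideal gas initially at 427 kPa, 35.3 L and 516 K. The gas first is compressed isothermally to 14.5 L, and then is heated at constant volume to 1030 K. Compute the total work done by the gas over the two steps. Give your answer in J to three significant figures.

Step 1 (isothermal): W = P₁V₁ ln(V₂/V₁) = (15073) ln(14.5/35.3) = -13411 J.
Step 2 (isochoric): W = 0 (constant volume).
W_total = -13411 + 0 = -13411 J.

W_total ≈ -13400 J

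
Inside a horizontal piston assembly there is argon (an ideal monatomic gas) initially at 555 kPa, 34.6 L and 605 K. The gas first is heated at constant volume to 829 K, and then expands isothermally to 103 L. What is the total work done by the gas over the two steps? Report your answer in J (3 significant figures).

W_total ≈ 28700 J

Step 1 (isochoric): W = 0 (constant volume).
After step 1: P = 760.5 kPa (V unchanged).
Step 2 (isothermal): W = P₁V₁ ln(V₂/V₁) = (26313) ln(103/34.6) = 28704 J.
W_total = 0 + 28704 = 28704 J.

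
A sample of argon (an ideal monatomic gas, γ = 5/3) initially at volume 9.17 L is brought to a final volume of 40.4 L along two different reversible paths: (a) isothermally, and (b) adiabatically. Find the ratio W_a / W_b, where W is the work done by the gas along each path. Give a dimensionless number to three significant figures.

Path (a) isothermal: W = P₁V₁ ln(V₂/V₁) → W_a/(P₁V₁) = 1.483.
Path (b) adiabatic: W = P₁V₁(1 − (V₁/V₂)^(γ−1))/(γ−1) → W_b/(P₁V₁) = 0.9419.
W_a / W_b = 1.483 / 0.9419 = 1.574.

W_a / W_b ≈ 1.57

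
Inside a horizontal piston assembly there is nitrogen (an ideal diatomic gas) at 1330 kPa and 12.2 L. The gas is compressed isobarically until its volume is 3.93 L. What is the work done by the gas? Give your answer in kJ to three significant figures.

W ≈ -11.0 kJ

Isobaric: W = P ΔV.
W = (1330 kPa)(3.93 − 12.2 L) = (1330)(-8.27) = -10999 J.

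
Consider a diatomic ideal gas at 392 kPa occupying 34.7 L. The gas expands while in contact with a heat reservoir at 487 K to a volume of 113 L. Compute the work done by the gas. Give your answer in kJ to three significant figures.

Isothermal: W = nRT ln(V₂/V₁) = P₁V₁ ln(V₂/V₁).
P₁V₁ = (392 kPa)(34.7 L) = 13602 J.
W = 13602 × ln(113/34.7) = 13602 × 1.181
W_by_gas = 16060 J.

W ≈ 16.1 kJ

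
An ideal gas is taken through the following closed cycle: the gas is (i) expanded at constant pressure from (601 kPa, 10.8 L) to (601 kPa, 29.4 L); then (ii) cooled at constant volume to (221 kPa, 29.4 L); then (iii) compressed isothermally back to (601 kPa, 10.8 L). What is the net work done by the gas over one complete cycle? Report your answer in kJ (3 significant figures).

W_net ≈ 4.67 kJ

Leg (i): W = PΔV = (601)(29.4 − 10.8) = 11179 J.
Leg (ii): W = 0.
Leg (iii): W = PᵢVᵢ ln(V_f/Vᵢ) = (6497) ln(10.8/29.4) = -6507 J.
W_net = 11179 − 6507 = 4672 J.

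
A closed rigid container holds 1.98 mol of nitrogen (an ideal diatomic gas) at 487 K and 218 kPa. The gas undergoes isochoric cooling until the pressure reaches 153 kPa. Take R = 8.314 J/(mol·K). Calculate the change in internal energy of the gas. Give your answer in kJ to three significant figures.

ΔU ≈ -5.98 kJ

Constant volume ⇒ W = 0, so Q = ΔU = nCᵥΔT with Cᵥ = 5R/2 = 20.79 J/(mol·K).
At constant V, T₂/T₁ = P₂/P₁ ⇒ ΔT = T₁(P₂/P₁ − 1) = 487·(153/218 − 1) = -145.2 K.
ΔU = (1.98)(20.79)(-145.2) = -5976 J.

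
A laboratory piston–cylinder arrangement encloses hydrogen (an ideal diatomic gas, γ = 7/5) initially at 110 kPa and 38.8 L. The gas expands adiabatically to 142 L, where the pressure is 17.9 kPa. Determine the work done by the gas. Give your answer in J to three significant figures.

Adiabatic: W = (P₁V₁ − P₂V₂)/(γ − 1) with γ = 7/5.
P₁V₁ = 4268 J, P₂V₂ = 2542 J.
W = (4268 − 2542) / 0.4 = 4316 J.

W ≈ 4320 J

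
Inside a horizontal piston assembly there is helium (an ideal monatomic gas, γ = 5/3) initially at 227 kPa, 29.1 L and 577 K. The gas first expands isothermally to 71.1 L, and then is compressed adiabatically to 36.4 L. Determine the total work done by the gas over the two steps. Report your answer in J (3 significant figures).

W_total ≈ 327 J

Step 1 (isothermal): W = P₁V₁ ln(V₂/V₁) = (6606) ln(71.1/29.1) = 5901 J.
After step 1: P = 92.91 kPa, V = 71.1 L, T = 577 K.
Step 2 (adiabatic): W = (P₁V₁ − P₂V₂)/(γ−1) = (6606 − 10322)/0.667 = -5574 J.
W_total = 5901 − 5574 = 326.7 J.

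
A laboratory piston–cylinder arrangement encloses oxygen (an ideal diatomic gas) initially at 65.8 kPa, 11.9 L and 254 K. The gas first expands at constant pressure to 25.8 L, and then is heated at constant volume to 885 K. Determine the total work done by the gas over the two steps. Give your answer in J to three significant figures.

W_total ≈ 915 J

Step 1 (isobaric): W = PΔV = (65.8 kPa)(25.8 − 11.9 L) = 914.6 J.
Step 2 (isochoric): W = 0 (constant volume).
W_total = 914.6 + 0 = 914.6 J.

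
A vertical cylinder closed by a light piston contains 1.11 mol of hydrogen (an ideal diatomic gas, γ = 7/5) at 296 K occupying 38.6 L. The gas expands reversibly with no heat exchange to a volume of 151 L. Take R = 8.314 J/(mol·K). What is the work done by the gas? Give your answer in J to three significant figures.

Adiabatic: TV^(γ−1) = const with γ = 7/5.
T₂ = T₁ (V₁/V₂)^(γ−1) = 296 × (38.6/151)^0.4 = 296 × 0.5795 = 171.5 K.
W_by = nCᵥ(T₁ − T₂) = (1.11)(20.79)(296 − 171.5) = 2872 J.

W ≈ 2870 J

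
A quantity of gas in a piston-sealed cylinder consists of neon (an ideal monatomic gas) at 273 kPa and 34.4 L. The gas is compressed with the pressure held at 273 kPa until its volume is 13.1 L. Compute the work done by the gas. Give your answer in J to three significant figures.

Isobaric: W = P ΔV.
W = (273 kPa)(13.1 − 34.4 L) = (273)(-21.3) = -5815 J.

W ≈ -5810 J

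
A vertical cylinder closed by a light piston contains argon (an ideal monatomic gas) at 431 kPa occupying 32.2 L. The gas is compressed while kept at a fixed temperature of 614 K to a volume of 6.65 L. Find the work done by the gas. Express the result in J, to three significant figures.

Isothermal: W = nRT ln(V₂/V₁) = P₁V₁ ln(V₂/V₁).
P₁V₁ = (431 kPa)(32.2 L) = 13878 J.
W = 13878 × ln(6.65/32.2) = 13878 × -1.577
W_by_gas = -21891 J.

W ≈ -21900 J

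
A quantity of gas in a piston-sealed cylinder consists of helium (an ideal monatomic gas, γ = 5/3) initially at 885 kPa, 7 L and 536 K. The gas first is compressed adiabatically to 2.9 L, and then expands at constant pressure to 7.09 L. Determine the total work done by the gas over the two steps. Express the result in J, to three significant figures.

W_total ≈ 8680 J

Step 1 (adiabatic): W = (P₁V₁ − P₂V₂)/(γ−1) = (6195 − 11147)/0.667 = -7429 J.
After step 1: P = 3844 kPa, V = 2.9 L, T = 964.5 K.
Step 2 (isobaric): W = PΔV = (3844 kPa)(7.09 − 2.9 L) = 16106 J.
W_total = -7429 + 16106 = 8677 J.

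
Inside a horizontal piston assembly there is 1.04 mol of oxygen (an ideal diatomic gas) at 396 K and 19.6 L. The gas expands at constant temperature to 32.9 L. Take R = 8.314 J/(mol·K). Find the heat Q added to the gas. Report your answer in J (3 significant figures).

Q ≈ 1770 J

Isothermal ⇒ ΔU = 0, so Q = W = nRT ln(V₂/V₁).
Q = (1.04)(8.314)(396) ln(32.9/19.6) = 3424 × 0.5179 = 1773 J.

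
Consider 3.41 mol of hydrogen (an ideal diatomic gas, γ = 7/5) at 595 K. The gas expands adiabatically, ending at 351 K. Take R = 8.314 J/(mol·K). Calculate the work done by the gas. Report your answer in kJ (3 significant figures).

W ≈ 17.3 kJ

Adiabatic ⇒ Q = 0, so W_by = −ΔU = nCᵥ(T₁ − T₂).
Cᵥ = 5R/2 = 20.79 J/(mol·K).
W = (3.41)(20.79)(595 − 351) = 17294 J.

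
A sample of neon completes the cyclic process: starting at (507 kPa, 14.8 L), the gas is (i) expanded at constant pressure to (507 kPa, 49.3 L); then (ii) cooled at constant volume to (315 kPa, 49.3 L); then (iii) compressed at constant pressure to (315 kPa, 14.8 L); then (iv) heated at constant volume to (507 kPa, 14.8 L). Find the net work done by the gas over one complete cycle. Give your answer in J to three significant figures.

Constant-volume legs do no work.
W(i) = (507)(49.3 − 14.8) = 17492 J; W(iii) = (315)(14.8 − 49.3) = -10868 J.
W_net = 17492 − 10868 = 6624 J (the clockwise enclosed area).

W_net ≈ 6620 J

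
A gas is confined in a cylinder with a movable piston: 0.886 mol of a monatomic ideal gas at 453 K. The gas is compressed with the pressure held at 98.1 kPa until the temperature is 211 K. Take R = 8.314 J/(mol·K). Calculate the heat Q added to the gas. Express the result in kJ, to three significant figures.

Isobaric: W = nRΔT = (0.886)(8.314)(-242) = -1783 J.
ΔU = nCᵥΔT with Cᵥ = 3R/2: ΔU = (0.886)(12.47)(-242) = -2674 J.
Q = ΔU + W = -2674 − 1783 = -4457 J.

Q ≈ -4.46 kJ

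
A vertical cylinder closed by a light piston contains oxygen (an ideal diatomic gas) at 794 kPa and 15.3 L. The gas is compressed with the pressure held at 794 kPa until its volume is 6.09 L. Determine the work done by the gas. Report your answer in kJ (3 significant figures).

Isobaric: W = P ΔV.
W = (794 kPa)(6.09 − 15.3 L) = (794)(-9.21) = -7313 J.

W ≈ -7.31 kJ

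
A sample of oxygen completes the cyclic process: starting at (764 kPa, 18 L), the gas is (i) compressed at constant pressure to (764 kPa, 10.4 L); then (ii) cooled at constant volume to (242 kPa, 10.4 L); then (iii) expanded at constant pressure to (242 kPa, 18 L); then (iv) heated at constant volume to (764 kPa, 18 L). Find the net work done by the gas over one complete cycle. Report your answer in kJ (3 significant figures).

Constant-volume legs do no work.
W(i) = (764)(10.4 − 18) = -5806 J; W(iii) = (242)(18 − 10.4) = 1839 J.
W_net = -5806 + 1839 = -3967 J (the counter-clockwise enclosed area).

W_net ≈ -3.97 kJ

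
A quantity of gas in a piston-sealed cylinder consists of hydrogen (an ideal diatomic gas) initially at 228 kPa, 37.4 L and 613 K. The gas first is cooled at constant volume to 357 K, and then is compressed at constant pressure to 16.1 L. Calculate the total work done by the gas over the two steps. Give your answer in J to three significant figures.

Step 1 (isochoric): W = 0 (constant volume).
After step 1: P = 132.8 kPa (V unchanged).
Step 2 (isobaric): W = PΔV = (132.8 kPa)(16.1 − 37.4 L) = -2828 J.
W_total = 0 − 2828 = -2828 J.

W_total ≈ -2830 J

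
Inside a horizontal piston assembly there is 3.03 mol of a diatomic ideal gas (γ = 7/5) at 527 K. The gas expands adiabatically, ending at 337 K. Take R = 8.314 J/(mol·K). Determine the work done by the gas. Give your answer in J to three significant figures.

W ≈ 12000 J

Adiabatic ⇒ Q = 0, so W_by = −ΔU = nCᵥ(T₁ − T₂).
Cᵥ = 5R/2 = 20.79 J/(mol·K).
W = (3.03)(20.79)(527 − 337) = 11966 J.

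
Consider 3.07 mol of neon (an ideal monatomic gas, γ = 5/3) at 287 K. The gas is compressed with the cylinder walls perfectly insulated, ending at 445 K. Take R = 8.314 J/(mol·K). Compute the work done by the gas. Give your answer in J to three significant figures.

W ≈ -6050 J

Adiabatic ⇒ Q = 0, so W_by = −ΔU = nCᵥ(T₁ − T₂).
Cᵥ = 3R/2 = 12.47 J/(mol·K).
W = (3.07)(12.47)(287 − 445) = -6049 J.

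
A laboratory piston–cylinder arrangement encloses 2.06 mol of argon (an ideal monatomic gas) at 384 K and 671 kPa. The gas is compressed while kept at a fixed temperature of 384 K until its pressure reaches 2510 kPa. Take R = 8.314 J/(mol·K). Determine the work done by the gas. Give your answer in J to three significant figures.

W ≈ -8680 J

Isothermal process: W = nRT ln(V₂/V₁) = nRT ln(P₁/P₂).
W = (2.06)(8.314)(384) × ln(671/2510)
  = 6577 × ln(0.2673) = 6577 × -1.319
W_by_gas = -8676 J.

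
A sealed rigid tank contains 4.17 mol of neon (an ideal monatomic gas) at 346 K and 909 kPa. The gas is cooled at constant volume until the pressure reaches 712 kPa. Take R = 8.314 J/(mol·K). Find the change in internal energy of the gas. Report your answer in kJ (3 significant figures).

Constant volume ⇒ W = 0, so Q = ΔU = nCᵥΔT with Cᵥ = 3R/2 = 12.47 J/(mol·K).
At constant V, T₂/T₁ = P₂/P₁ ⇒ ΔT = T₁(P₂/P₁ − 1) = 346·(712/909 − 1) = -74.99 K.
ΔU = (4.17)(12.47)(-74.99) = -3900 J.

ΔU ≈ -3.90 kJ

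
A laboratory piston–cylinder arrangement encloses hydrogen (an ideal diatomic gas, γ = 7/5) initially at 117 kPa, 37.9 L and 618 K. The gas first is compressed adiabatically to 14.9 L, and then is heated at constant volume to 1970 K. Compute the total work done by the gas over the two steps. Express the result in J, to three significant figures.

Step 1 (adiabatic): W = (P₁V₁ − P₂V₂)/(γ−1) = (4434 − 6442)/0.4 = -5019 J.
Step 2 (isochoric): W = 0 (constant volume).
W_total = -5019 + 0 = -5019 J.

W_total ≈ -5020 J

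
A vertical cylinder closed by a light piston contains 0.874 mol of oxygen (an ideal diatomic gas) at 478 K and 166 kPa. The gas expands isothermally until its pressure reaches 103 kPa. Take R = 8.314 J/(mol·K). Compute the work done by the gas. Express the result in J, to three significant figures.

W ≈ 1660 J

Isothermal process: W = nRT ln(V₂/V₁) = nRT ln(P₁/P₂).
W = (0.874)(8.314)(478) × ln(166/103)
  = 3473 × ln(1.612) = 3473 × 0.4773
W_by_gas = 1658 J.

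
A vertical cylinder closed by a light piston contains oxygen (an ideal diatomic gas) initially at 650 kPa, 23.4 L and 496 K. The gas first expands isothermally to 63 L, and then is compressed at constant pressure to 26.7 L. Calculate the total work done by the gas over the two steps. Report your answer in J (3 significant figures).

W_total ≈ 6300 J

Step 1 (isothermal): W = P₁V₁ ln(V₂/V₁) = (15210) ln(63/23.4) = 15064 J.
After step 1: P = 241.4 kPa, V = 63 L, T = 496 K.
Step 2 (isobaric): W = PΔV = (241.4 kPa)(26.7 − 63 L) = -8764 J.
W_total = 15064 − 8764 = 6300 J.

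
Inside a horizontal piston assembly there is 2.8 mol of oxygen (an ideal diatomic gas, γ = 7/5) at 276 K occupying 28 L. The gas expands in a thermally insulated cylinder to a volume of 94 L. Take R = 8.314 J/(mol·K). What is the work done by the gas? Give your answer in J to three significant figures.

Adiabatic: TV^(γ−1) = const with γ = 7/5.
T₂ = T₁ (V₁/V₂)^(γ−1) = 276 × (28/94)^0.4 = 276 × 0.616 = 170 K.
W_by = nCᵥ(T₁ − T₂) = (2.8)(20.79)(276 − 170) = 6167 J.

W ≈ 6170 J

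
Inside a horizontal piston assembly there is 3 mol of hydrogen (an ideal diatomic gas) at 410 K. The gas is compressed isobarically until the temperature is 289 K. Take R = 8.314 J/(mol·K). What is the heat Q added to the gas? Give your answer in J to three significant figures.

Isobaric: W = nRΔT = (3)(8.314)(-121) = -3018 J.
ΔU = nCᵥΔT with Cᵥ = 5R/2: ΔU = (3)(20.79)(-121) = -7545 J.
Q = ΔU + W = -7545 − 3018 = -10563 J.

Q ≈ -10600 J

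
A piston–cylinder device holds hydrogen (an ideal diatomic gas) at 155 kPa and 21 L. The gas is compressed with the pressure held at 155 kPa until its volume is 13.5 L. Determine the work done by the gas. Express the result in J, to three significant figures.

W ≈ -1160 J

Isobaric: W = P ΔV.
W = (155 kPa)(13.5 − 21 L) = (155)(-7.5) = -1162 J.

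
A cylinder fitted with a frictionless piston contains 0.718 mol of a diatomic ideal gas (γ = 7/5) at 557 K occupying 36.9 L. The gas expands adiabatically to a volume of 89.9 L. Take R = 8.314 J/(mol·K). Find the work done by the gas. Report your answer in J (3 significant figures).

Adiabatic: TV^(γ−1) = const with γ = 7/5.
T₂ = T₁ (V₁/V₂)^(γ−1) = 557 × (36.9/89.9)^0.4 = 557 × 0.7003 = 390.1 K.
W_by = nCᵥ(T₁ − T₂) = (0.718)(20.79)(557 − 390.1) = 2491 J.

W ≈ 2490 J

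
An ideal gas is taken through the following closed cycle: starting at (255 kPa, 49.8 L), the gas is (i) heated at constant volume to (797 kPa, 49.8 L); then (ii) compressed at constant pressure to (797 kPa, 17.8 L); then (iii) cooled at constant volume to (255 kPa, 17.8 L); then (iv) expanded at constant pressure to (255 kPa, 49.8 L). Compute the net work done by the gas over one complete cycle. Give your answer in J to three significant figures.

W_net ≈ -17300 J

Constant-volume legs do no work.
W(ii) = (797)(17.8 − 49.8) = -25504 J; W(iv) = (255)(49.8 − 17.8) = 8160 J.
W_net = -25504 + 8160 = -17344 J (the counter-clockwise enclosed area).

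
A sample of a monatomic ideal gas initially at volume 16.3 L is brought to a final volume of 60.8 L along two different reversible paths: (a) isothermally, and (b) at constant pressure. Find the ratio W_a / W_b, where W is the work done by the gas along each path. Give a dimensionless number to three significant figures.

W_a / W_b ≈ 0.482

Path (a) isothermal: W = P₁V₁ ln(V₂/V₁) → W_a/(P₁V₁) = 1.316.
Path (b) isobaric: W = P₁(V₂ − V₁) → W_b/(P₁V₁) = 2.73.
W_a / W_b = 1.316 / 2.73 = 0.4822.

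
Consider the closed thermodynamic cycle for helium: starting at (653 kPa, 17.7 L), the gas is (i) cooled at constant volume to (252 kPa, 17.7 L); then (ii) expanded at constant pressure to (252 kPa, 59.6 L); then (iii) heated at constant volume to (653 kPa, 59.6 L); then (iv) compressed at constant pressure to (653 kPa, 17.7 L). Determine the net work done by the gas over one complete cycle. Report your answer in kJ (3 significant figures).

W_net ≈ -16.8 kJ

Constant-volume legs do no work.
W(ii) = (252)(59.6 − 17.7) = 10559 J; W(iv) = (653)(17.7 − 59.6) = -27361 J.
W_net = 10559 − 27361 = -16802 J (the counter-clockwise enclosed area).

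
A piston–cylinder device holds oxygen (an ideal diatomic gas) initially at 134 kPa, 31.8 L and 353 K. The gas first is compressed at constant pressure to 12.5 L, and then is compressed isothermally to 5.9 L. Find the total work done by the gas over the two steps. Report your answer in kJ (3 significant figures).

W_total ≈ -3.84 kJ

Step 1 (isobaric): W = PΔV = (134 kPa)(12.5 − 31.8 L) = -2586 J.
After step 1: P = 134 kPa, V = 12.5 L, T = 138.8 K.
Step 2 (isothermal): W = P₁V₁ ln(V₂/V₁) = (1675) ln(5.9/12.5) = -1258 J.
W_total = -2586 − 1258 = -3844 J.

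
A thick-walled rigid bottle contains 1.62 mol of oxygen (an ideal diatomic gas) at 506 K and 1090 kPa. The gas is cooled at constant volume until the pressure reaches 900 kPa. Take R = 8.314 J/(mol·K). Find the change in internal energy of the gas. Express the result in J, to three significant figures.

ΔU ≈ -2970 J

Constant volume ⇒ W = 0, so Q = ΔU = nCᵥΔT with Cᵥ = 5R/2 = 20.79 J/(mol·K).
At constant V, T₂/T₁ = P₂/P₁ ⇒ ΔT = T₁(P₂/P₁ − 1) = 506·(900/1090 − 1) = -88.2 K.
ΔU = (1.62)(20.79)(-88.2) = -2970 J.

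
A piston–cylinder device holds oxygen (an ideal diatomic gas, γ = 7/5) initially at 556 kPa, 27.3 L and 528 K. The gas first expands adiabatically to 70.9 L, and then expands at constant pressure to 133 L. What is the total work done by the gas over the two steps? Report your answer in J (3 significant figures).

Step 1 (adiabatic): W = (P₁V₁ − P₂V₂)/(γ−1) = (15179 − 10362)/0.4 = 12042 J.
After step 1: P = 146.1 kPa, V = 70.9 L, T = 360.4 K.
Step 2 (isobaric): W = PΔV = (146.1 kPa)(133 − 70.9 L) = 9076 J.
W_total = 12042 + 9076 = 21118 J.

W_total ≈ 21100 J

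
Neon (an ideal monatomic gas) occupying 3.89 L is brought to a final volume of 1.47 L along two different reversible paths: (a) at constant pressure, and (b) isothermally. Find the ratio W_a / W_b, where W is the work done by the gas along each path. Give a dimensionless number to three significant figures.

W_a / W_b ≈ 0.639

Path (a) isobaric: W = P₁(V₂ − V₁) → W_a/(P₁V₁) = -0.6221.
Path (b) isothermal: W = P₁V₁ ln(V₂/V₁) → W_b/(P₁V₁) = -0.9731.
W_a / W_b = -0.6221 / -0.9731 = 0.6393.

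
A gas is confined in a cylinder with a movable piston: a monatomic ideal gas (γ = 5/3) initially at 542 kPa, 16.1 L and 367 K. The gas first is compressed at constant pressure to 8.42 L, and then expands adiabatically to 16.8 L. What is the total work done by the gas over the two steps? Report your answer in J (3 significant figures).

Step 1 (isobaric): W = PΔV = (542 kPa)(8.42 − 16.1 L) = -4163 J.
After step 1: P = 542 kPa, V = 8.42 L, T = 191.9 K.
Step 2 (adiabatic): W = (P₁V₁ − P₂V₂)/(γ−1) = (4564 − 2879)/0.667 = 2526 J.
W_total = -4163 + 2526 = -1636 J.

W_total ≈ -1640 J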